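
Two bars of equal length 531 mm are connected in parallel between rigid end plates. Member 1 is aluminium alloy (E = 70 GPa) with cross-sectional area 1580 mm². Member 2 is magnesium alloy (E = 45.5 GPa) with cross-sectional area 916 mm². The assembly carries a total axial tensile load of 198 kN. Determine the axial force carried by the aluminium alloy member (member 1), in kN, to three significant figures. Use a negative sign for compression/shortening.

Equal strain + equilibrium ⇒ each member carries load in proportion to AE: A₁E₁ = 110600000 N, A₂E₂ = 41680000 N, ΣAE = 152300000 N.
F₁ = P·A₁E₁/ΣAE = 198000·110600000/152300000 = 143800 N.

144 kN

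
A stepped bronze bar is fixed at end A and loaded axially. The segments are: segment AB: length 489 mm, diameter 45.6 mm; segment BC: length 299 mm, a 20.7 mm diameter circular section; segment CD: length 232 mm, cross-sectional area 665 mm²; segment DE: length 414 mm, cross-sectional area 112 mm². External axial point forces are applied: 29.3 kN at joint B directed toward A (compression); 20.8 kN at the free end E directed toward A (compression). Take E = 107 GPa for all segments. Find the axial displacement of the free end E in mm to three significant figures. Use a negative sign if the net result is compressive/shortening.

-1.10 mm

Internal axial forces (sectioning from the free end, tension +): N_DE = -20.8 kN, N_CD = -20.8 kN, N_BC = -20.8 kN, N_AB = -50.1 kN.
A_AB = 1633 mm².
A_BC = 336.5 mm².
δ_AB = -50100·489/(1633·107000) = -0.1402 mm
δ_BC = -20800·299/(336.5·107000) = -0.1727 mm
δ_CD = -20800·232/(665·107000) = -0.06782 mm
δ_DE = -20800·414/(112·107000) = -0.7186 mm
δ = Σδ_i = -1.099 mm.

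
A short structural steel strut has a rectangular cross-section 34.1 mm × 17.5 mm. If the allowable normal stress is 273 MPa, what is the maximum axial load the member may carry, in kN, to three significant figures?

163 kN

A = 596.8 mm².
P_max = σ_allow · A = 273 · 596.8 = 162900 N = 162.9 kN.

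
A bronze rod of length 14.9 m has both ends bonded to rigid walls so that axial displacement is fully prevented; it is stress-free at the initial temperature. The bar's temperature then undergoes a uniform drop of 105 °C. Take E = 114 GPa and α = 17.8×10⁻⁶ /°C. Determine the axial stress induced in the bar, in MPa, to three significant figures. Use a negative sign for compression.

213 MPa

Free thermal expansion αLΔT = 17.8e-6 · 14900 · -105 = -27.85 mm.
The walls impose strain ε = −(-27.85)/14900 = 1.8690e-03; σ = Eε = 114000 · 1.8690e-03 = 213.1 MPa.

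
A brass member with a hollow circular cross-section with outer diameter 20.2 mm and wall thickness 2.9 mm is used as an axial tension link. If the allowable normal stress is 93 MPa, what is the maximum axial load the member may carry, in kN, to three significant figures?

A = 157.6 mm².
P_max = σ_allow · A = 93 · 157.6 = 14660 N = 14.66 kN.

14.7 kN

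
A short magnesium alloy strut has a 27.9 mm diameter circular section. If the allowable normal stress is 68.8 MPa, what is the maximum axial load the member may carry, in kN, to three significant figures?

A = 611.4 mm².
P_max = σ_allow · A = 68.8 · 611.4 = 42060 N = 42.06 kN.

42.1 kN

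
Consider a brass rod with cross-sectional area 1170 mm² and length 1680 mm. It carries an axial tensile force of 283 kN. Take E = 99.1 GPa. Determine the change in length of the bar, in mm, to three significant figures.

δ_mech = NL/(AE) = 283000·1680/(1170·99100) = 4.1 mm.

4.10 mm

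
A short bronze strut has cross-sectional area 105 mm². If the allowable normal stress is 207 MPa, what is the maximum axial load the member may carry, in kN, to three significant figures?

21.7 kN

P_max = σ_allow · A = 207 · 105 = 21740 N = 21.73 kN.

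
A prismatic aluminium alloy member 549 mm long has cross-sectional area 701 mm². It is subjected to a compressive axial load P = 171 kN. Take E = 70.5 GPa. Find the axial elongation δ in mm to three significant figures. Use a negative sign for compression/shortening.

-1.90 mm

δ_mech = NL/(AE) = -171000·549/(701·70500) = -1.9 mm.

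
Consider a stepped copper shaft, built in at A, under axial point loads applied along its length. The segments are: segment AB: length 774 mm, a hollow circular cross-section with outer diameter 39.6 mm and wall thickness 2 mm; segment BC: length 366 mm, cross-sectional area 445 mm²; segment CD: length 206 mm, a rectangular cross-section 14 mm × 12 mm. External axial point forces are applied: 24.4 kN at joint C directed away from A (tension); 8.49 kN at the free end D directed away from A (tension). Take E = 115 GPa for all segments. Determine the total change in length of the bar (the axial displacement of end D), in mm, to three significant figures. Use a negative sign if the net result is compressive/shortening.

Internal axial forces (sectioning from the free end, tension +): N_CD = 8.49 kN, N_BC = 32.89 kN, N_AB = 32.89 kN.
A_AB = 236.2 mm².
A_CD = 168 mm².
δ_AB = 32890·774/(236.2·115000) = 0.937 mm
δ_BC = 32890·366/(445·115000) = 0.2352 mm
δ_CD = 8490·206/(168·115000) = 0.09052 mm
δ = Σδ_i = 1.263 mm.

1.26 mm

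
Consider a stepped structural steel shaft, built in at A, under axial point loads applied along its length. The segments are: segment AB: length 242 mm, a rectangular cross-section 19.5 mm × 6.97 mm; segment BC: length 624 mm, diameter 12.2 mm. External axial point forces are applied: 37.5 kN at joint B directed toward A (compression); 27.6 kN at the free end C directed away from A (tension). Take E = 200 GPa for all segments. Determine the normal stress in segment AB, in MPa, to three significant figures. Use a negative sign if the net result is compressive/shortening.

Internal axial forces (sectioning from the free end, tension +): N_BC = 27.6 kN, N_AB = -9.9 kN.
A_AB = 135.9 mm².
σ_AB = N_AB/A_AB = -9900/135.9 = -72.84 MPa.

-72.8 MPa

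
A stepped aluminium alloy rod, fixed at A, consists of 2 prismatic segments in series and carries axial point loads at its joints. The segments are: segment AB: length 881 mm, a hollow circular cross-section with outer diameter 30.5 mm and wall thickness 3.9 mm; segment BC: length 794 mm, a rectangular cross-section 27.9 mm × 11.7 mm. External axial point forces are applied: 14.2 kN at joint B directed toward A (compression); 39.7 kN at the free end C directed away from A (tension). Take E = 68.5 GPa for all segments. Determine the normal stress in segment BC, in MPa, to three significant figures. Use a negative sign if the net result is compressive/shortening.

122 MPa

Internal axial forces (sectioning from the free end, tension +): N_BC = 39.7 kN, N_AB = 25.5 kN.
A_BC = 326.4 mm².
σ_BC = N_BC/A_BC = 39700/326.4 = 121.6 MPa.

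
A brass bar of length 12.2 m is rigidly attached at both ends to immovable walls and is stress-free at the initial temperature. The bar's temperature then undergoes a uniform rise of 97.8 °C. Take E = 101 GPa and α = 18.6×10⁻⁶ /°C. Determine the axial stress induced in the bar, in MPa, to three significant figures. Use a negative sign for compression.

Free thermal expansion αLΔT = 18.6e-6 · 12200 · 97.8 = 22.19 mm.
The walls impose strain ε = −(22.19)/12200 = -1.8191e-03; σ = Eε = 101000 · -1.8191e-03 = -183.7 MPa.

-184 MPa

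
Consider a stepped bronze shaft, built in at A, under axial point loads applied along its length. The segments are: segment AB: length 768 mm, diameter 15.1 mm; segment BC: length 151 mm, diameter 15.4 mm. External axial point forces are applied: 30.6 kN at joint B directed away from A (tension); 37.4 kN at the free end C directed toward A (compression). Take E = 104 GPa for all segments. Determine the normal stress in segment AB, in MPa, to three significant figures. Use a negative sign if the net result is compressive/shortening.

Internal axial forces (sectioning from the free end, tension +): N_BC = -37.4 kN, N_AB = -6.8 kN.
A_AB = 179.1 mm².
σ_AB = N_AB/A_AB = -6800/179.1 = -37.97 MPa.

-38.0 MPa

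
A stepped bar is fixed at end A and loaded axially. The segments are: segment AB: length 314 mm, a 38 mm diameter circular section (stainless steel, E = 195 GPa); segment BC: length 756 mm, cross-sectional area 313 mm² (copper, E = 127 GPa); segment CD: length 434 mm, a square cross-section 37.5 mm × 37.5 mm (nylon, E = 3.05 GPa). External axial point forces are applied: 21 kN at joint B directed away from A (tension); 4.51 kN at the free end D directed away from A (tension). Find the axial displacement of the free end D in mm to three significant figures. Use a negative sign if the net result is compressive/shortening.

Internal axial forces (sectioning from the free end, tension +): N_CD = 4.51 kN, N_BC = 4.51 kN, N_AB = 25.51 kN.
A_AB = 1134 mm².
A_CD = 1406 mm².
δ_AB = 25510·314/(1134·195000) = 0.03622 mm
δ_BC = 4510·756/(313·127000) = 0.08577 mm
δ_CD = 4510·434/(1406·3050) = 0.4564 mm
δ = Σδ_i = 0.5783 mm.

0.578 mm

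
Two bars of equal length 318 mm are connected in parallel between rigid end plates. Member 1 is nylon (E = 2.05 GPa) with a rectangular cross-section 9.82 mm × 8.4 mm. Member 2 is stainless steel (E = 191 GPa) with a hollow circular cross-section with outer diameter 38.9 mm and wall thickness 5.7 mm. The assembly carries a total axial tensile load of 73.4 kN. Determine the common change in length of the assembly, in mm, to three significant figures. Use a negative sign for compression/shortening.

A_1 = 82.49 mm².
A_2 = 594.5 mm².
Equal strain + equilibrium ⇒ each member carries load in proportion to AE: A₁E₁ = 169100 N, A₂E₂ = 113600000 N, ΣAE = 113700000 N.
δ = PL/ΣAE = 73400·318/113700000 = 0.2052 mm.

0.205 mm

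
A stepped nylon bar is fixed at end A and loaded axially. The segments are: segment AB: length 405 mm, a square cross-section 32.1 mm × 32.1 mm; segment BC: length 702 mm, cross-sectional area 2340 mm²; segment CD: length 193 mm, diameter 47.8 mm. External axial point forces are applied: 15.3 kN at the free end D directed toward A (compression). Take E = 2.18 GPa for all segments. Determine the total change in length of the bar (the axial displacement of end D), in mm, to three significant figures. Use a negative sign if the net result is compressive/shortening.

Internal axial forces (sectioning from the free end, tension +): N_CD = -15.3 kN, N_BC = -15.3 kN, N_AB = -15.3 kN.
A_AB = 1030 mm².
A_CD = 1795 mm².
δ_AB = -15300·405/(1030·2180) = -2.759 mm
δ_BC = -15300·702/(2340·2180) = -2.106 mm
δ_CD = -15300·193/(1795·2180) = -0.7548 mm
δ = Σδ_i = -5.619 mm.

-5.62 mm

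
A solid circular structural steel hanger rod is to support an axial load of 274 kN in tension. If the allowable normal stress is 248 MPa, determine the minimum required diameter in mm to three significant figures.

Required area A ≥ P/σ_allow = 274000/248 = 1105 mm².
For a solid circular section, d ≥ √(4A/π) = 37.51 mm.

37.5 mm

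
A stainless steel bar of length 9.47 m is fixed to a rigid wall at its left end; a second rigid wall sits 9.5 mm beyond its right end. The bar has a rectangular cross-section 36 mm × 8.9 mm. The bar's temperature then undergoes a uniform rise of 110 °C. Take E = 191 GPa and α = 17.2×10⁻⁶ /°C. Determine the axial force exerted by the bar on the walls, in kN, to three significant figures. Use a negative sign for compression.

-54.4 kN

Free thermal expansion αLΔT = 17.2e-6 · 9470 · 110 = 17.92 mm.
The walls engage after the gap closes; constrained expansion = 17.92 − 9.5 = 8.417 mm.
The walls impose strain ε = −(8.417)/9470 = -8.8883e-04; σ = Eε = 191000 · -8.8883e-04 = -169.8 MPa.
Wall reaction R = σ·A = -169.8·320.4 = -54390 N = -54.39 kN.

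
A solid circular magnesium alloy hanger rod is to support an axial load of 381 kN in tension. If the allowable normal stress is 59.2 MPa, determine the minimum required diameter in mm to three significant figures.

Required area A ≥ P/σ_allow = 381000/59.2 = 6436 mm².
For a solid circular section, d ≥ √(4A/π) = 90.52 mm.

90.5 mm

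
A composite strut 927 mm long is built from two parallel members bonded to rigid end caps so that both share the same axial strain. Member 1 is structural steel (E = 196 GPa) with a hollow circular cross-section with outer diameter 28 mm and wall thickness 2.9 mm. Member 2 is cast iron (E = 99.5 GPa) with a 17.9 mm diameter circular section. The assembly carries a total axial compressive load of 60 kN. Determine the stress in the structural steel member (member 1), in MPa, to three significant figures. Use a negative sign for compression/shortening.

A_1 = 228.7 mm².
A_2 = 251.6 mm².
Equal strain + equilibrium ⇒ each member carries load in proportion to AE: A₁E₁ = 44820000 N, A₂E₂ = 25040000 N, ΣAE = 69860000 N.
σ₁ = P·E₁/ΣAE = -60000·196000/69860000 = -168.3 MPa.

-168 MPa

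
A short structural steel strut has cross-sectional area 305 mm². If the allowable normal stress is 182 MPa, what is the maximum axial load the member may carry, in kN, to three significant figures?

P_max = σ_allow · A = 182 · 305 = 55510 N = 55.51 kN.

55.5 kN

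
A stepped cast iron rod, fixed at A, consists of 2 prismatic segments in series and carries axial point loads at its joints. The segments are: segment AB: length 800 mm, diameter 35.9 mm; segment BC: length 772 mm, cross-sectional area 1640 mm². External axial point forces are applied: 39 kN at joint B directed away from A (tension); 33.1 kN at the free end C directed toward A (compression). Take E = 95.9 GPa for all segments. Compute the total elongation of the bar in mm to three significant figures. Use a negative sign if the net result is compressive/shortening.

Internal axial forces (sectioning from the free end, tension +): N_BC = -33.1 kN, N_AB = 5.9 kN.
A_AB = 1012 mm².
δ_AB = 5900·800/(1012·95900) = 0.04862 mm
δ_BC = -33100·772/(1640·95900) = -0.1625 mm
δ = Σδ_i = -0.1139 mm.

-0.114 mm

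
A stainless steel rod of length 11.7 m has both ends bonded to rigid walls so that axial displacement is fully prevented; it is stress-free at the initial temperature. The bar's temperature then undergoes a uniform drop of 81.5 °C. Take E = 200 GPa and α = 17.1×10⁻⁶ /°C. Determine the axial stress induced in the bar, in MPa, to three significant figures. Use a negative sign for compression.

Free thermal expansion αLΔT = 17.1e-6 · 11700 · -81.5 = -16.31 mm.
The walls impose strain ε = −(-16.31)/11700 = 1.3937e-03; σ = Eε = 200000 · 1.3937e-03 = 278.7 MPa.

279 MPa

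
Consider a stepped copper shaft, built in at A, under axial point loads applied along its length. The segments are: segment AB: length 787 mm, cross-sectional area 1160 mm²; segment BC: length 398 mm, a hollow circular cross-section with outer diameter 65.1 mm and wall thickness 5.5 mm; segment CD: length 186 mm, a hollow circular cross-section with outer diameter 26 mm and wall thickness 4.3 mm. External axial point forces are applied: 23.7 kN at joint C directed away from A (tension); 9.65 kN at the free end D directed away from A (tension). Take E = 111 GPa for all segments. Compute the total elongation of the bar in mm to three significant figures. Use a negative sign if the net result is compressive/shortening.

0.375 mm

Internal axial forces (sectioning from the free end, tension +): N_CD = 9.65 kN, N_BC = 33.35 kN, N_AB = 33.35 kN.
A_BC = 1030 mm².
A_CD = 293.1 mm².
δ_AB = 33350·787/(1160·111000) = 0.2038 mm
δ_BC = 33350·398/(1030·111000) = 0.1161 mm
δ_CD = 9650·186/(293.1·111000) = 0.05516 mm
δ = Σδ_i = 0.3751 mm.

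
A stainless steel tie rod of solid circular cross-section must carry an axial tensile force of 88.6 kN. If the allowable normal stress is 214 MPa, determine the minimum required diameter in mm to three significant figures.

23.0 mm

Required area A ≥ P/σ_allow = 88600/214 = 414 mm².
For a solid circular section, d ≥ √(4A/π) = 22.96 mm.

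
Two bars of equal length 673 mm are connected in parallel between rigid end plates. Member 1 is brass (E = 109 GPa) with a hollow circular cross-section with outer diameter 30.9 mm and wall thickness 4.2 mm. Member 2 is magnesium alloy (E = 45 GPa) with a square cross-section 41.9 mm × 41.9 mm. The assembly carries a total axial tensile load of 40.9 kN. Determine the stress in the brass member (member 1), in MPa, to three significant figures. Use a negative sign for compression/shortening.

38.0 MPa

A_1 = 352.3 mm².
A_2 = 1756 mm².
Equal strain + equilibrium ⇒ each member carries load in proportion to AE: A₁E₁ = 38400000 N, A₂E₂ = 79000000 N, ΣAE = 117400000 N.
σ₁ = P·E₁/ΣAE = 40900·109000/117400000 = 37.97 MPa.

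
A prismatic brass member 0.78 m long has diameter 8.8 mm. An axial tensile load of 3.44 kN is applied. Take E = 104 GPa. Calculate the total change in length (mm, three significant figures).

0.424 mm

A = 60.82 mm².
δ_mech = NL/(AE) = 3440·780/(60.82·104000) = 0.4242 mm.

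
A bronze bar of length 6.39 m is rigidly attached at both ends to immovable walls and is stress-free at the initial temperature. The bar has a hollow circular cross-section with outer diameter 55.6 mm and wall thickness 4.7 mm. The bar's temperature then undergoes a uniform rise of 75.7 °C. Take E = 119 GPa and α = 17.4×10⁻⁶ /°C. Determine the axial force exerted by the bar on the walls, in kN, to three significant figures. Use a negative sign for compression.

-118 kN

Free thermal expansion αLΔT = 17.4e-6 · 6390 · 75.7 = 8.417 mm.
The walls impose strain ε = −(8.417)/6390 = -1.3172e-03; σ = Eε = 119000 · -1.3172e-03 = -156.7 MPa.
Wall reaction R = σ·A = -156.7·751.6 = -117800 N = -117.8 kN.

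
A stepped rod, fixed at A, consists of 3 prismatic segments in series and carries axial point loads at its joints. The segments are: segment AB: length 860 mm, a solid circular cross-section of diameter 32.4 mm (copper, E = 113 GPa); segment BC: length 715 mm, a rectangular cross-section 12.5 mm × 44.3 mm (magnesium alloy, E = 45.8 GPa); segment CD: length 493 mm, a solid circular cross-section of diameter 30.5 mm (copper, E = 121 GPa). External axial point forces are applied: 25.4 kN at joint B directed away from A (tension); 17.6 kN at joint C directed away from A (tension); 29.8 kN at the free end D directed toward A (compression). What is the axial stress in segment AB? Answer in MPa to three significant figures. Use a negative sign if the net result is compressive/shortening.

Internal axial forces (sectioning from the free end, tension +): N_CD = -29.8 kN, N_BC = -12.2 kN, N_AB = 13.2 kN.
A_AB = 824.5 mm².
σ_AB = N_AB/A_AB = 13200/824.5 = 16.01 MPa.

16.0 MPa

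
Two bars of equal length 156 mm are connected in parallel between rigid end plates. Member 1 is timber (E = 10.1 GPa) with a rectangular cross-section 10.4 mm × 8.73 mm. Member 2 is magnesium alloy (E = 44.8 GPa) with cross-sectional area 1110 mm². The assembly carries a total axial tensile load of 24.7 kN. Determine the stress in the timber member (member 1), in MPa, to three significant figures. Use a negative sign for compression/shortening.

A_1 = 90.79 mm².
Equal strain + equilibrium ⇒ each member carries load in proportion to AE: A₁E₁ = 917000 N, A₂E₂ = 49730000 N, ΣAE = 50640000 N.
σ₁ = P·E₁/ΣAE = 24700·10100/50640000 = 4.926 MPa.

4.93 MPa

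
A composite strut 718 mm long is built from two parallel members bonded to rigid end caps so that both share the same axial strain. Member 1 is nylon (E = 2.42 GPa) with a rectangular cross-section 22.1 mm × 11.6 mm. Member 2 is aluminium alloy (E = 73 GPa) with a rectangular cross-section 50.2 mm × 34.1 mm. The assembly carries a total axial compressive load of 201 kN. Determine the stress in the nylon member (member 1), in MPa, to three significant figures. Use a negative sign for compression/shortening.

-3.87 MPa

A_1 = 256.4 mm².
A_2 = 1712 mm².
Equal strain + equilibrium ⇒ each member carries load in proportion to AE: A₁E₁ = 620400 N, A₂E₂ = 125000000 N, ΣAE = 125600000 N.
σ₁ = P·E₁/ΣAE = -201000·2420/125600000 = -3.873 MPa.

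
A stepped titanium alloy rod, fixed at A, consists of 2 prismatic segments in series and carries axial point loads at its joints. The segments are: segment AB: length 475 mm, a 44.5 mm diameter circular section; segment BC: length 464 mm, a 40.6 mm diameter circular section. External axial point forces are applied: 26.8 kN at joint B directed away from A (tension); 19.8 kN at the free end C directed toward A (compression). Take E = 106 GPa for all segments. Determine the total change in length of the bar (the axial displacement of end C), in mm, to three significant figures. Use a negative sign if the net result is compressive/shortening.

-0.0468 mm

Internal axial forces (sectioning from the free end, tension +): N_BC = -19.8 kN, N_AB = 7 kN.
A_AB = 1555 mm².
A_BC = 1295 mm².
δ_AB = 7000·475/(1555·106000) = 0.02017 mm
δ_BC = -19800·464/(1295·106000) = -0.06695 mm
δ = Σδ_i = -0.04678 mm.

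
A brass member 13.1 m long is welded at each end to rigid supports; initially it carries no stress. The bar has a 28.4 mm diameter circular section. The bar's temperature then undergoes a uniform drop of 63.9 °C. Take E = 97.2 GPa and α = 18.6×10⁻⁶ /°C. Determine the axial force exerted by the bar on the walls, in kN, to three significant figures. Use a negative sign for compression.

73.2 kN

Free thermal expansion αLΔT = 18.6e-6 · 13100 · -63.9 = -15.57 mm.
The walls impose strain ε = −(-15.57)/13100 = 1.1885e-03; σ = Eε = 97200 · 1.1885e-03 = 115.5 MPa.
Wall reaction R = σ·A = 115.5·633.5 = 73180 N = 73.18 kN.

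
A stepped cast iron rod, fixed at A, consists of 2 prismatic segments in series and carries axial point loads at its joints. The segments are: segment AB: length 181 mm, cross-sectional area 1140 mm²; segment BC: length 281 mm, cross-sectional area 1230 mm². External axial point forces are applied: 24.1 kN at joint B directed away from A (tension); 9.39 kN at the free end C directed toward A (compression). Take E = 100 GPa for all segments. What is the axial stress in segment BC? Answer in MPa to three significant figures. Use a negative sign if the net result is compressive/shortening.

-7.63 MPa

Internal axial forces (sectioning from the free end, tension +): N_BC = -9.39 kN, N_AB = 14.71 kN.
σ_BC = N_BC/A_BC = -9390/1230 = -7.634 MPa.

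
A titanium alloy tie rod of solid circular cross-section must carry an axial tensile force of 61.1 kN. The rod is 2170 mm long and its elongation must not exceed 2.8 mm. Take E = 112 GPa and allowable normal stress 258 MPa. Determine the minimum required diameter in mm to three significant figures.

23.2 mm

Required area A ≥ P/σ_allow = 61100/258 = 236.8 mm².
For a solid circular section, d ≥ √(4A/π) = 17.36 mm.
Elongation limit: A ≥ PL/(Eδ_allow) = 61100·2170/(112000·2.8) = 422.8 mm² ⇒ d ≥ 23.2 mm.
The elongation limit governs.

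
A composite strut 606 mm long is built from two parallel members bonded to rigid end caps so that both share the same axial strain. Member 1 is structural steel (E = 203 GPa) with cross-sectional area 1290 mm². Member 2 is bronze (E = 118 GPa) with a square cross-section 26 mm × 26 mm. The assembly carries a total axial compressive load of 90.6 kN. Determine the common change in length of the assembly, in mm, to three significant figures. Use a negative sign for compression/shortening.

-0.161 mm

A_2 = 676 mm².
Equal strain + equilibrium ⇒ each member carries load in proportion to AE: A₁E₁ = 261900000 N, A₂E₂ = 79770000 N, ΣAE = 341600000 N.
δ = PL/ΣAE = -90600·606/341600000 = -0.1607 mm.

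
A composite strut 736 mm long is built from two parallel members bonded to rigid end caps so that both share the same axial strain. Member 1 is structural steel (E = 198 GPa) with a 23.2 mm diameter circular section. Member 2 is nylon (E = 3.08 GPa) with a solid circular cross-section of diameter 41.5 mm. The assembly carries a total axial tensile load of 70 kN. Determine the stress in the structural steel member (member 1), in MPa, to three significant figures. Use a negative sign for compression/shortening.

158 MPa

A_1 = 422.7 mm².
A_2 = 1353 mm².
Equal strain + equilibrium ⇒ each member carries load in proportion to AE: A₁E₁ = 83700000 N, A₂E₂ = 4166000 N, ΣAE = 87870000 N.
σ₁ = P·E₁/ΣAE = 70000·198000/87870000 = 157.7 MPa.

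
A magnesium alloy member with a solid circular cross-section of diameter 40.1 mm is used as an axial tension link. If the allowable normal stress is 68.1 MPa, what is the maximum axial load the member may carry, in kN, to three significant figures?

86.0 kN

A = 1263 mm².
P_max = σ_allow · A = 68.1 · 1263 = 86010 N = 86.01 kN.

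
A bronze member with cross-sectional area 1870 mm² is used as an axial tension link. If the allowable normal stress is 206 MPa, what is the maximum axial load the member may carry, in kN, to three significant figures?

385 kN

P_max = σ_allow · A = 206 · 1870 = 385200 N = 385.2 kN.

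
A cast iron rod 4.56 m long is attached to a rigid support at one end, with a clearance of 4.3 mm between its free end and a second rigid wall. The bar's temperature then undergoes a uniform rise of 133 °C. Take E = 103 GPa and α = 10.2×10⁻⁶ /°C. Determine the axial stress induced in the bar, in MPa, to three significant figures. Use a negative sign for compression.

-42.6 MPa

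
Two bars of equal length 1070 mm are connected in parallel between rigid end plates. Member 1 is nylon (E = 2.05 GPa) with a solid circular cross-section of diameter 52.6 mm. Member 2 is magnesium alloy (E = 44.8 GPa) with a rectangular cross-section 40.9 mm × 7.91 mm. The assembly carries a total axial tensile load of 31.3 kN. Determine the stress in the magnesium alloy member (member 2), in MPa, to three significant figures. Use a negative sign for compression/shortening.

A_1 = 2173 mm².
A_2 = 323.5 mm².
Equal strain + equilibrium ⇒ each member carries load in proportion to AE: A₁E₁ = 4455000 N, A₂E₂ = 14490000 N, ΣAE = 18950000 N.
σ₂ = P·E₂/ΣAE = 31300·44800/18950000 = 74 MPa.

74.0 MPa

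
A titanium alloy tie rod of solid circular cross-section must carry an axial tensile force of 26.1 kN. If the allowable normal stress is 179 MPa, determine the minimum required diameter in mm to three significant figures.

13.6 mm

Required area A ≥ P/σ_allow = 26100/179 = 145.8 mm².
For a solid circular section, d ≥ √(4A/π) = 13.63 mm.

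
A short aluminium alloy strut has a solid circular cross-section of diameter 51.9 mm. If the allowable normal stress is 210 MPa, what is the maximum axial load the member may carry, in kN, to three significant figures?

444 kN

A = 2116 mm².
P_max = σ_allow · A = 210 · 2116 = 444300 N = 444.3 kN.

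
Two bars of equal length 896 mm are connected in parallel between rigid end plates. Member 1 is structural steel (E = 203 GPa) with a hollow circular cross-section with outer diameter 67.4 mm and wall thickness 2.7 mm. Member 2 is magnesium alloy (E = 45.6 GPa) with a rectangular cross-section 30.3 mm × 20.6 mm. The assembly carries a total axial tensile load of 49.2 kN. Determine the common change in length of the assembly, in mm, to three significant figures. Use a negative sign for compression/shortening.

A_1 = 548.8 mm².
A_2 = 624.2 mm².
Equal strain + equilibrium ⇒ each member carries load in proportion to AE: A₁E₁ = 111400000 N, A₂E₂ = 28460000 N, ΣAE = 139900000 N.
δ = PL/ΣAE = 49200·896/139900000 = 0.3152 mm.

0.315 mm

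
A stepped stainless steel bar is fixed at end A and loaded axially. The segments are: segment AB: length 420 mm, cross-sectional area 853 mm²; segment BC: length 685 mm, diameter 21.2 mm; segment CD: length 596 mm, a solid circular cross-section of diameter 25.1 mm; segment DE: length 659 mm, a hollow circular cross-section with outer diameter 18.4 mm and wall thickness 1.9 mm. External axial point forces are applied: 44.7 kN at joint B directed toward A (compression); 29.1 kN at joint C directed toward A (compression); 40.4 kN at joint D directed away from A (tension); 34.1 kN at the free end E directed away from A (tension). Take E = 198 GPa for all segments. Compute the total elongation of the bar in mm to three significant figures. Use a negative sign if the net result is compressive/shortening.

2.05 mm

Internal axial forces (sectioning from the free end, tension +): N_DE = 34.1 kN, N_CD = 74.5 kN, N_BC = 45.4 kN, N_AB = 0.7 kN.
A_BC = 353 mm².
A_CD = 494.8 mm².
A_DE = 98.49 mm².
δ_AB = 700·420/(853·198000) = 0.001741 mm
δ_BC = 45400·685/(353·198000) = 0.445 mm
δ_CD = 74500·596/(494.8·198000) = 0.4532 mm
δ_DE = 34100·659/(98.49·198000) = 1.152 mm
δ = Σδ_i = 2.052 mm.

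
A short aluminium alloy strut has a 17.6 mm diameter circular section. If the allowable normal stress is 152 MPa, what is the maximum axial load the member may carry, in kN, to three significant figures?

A = 243.3 mm².
P_max = σ_allow · A = 152 · 243.3 = 36980 N = 36.98 kN.

37.0 kN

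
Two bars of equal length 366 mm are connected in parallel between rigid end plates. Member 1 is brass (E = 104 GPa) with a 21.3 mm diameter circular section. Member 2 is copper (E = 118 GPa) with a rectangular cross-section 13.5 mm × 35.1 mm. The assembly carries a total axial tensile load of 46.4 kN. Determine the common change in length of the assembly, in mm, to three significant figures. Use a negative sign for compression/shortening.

0.183 mm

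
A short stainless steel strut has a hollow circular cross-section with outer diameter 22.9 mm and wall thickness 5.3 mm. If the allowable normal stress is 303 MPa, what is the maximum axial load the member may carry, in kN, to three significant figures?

A = 293 mm².
P_max = σ_allow · A = 303 · 293 = 88790 N = 88.79 kN.

88.8 kN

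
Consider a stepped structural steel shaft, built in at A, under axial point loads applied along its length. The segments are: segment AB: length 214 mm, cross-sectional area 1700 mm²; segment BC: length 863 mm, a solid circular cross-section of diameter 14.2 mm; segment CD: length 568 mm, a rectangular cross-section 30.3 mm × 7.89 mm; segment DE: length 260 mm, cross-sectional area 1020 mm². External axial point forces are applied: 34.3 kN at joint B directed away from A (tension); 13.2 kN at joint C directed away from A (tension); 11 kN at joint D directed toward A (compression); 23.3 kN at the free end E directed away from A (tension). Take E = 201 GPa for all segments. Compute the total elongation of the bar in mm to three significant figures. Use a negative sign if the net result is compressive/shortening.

0.904 mm

Internal axial forces (sectioning from the free end, tension +): N_DE = 23.3 kN, N_CD = 12.3 kN, N_BC = 25.5 kN, N_AB = 59.8 kN.
A_BC = 158.4 mm².
A_CD = 239.1 mm².
δ_AB = 59800·214/(1700·201000) = 0.03745 mm
δ_BC = 25500·863/(158.4·201000) = 0.6913 mm
δ_CD = 12300·568/(239.1·201000) = 0.1454 mm
δ_DE = 23300·260/(1020·201000) = 0.02955 mm
δ = Σδ_i = 0.9037 mm.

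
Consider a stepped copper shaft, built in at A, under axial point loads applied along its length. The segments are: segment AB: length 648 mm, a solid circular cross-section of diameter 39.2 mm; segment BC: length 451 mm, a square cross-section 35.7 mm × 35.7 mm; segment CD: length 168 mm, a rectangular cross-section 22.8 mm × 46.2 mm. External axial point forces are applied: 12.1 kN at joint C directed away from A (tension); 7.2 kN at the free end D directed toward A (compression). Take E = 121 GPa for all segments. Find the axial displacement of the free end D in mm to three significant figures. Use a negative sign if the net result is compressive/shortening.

0.0266 mm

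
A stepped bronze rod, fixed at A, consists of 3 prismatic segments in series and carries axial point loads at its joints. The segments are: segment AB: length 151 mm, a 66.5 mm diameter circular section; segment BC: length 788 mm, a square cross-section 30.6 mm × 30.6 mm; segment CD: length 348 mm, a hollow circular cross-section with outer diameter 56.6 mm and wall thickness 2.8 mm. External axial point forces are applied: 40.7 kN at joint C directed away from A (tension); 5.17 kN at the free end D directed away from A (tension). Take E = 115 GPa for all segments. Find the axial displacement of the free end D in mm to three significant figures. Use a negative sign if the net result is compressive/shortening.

0.386 mm

Internal axial forces (sectioning from the free end, tension +): N_CD = 5.17 kN, N_BC = 45.87 kN, N_AB = 45.87 kN.
A_AB = 3473 mm².
A_BC = 936.4 mm².
A_CD = 473.2 mm².
δ_AB = 45870·151/(3473·115000) = 0.01734 mm
δ_BC = 45870·788/(936.4·115000) = 0.3357 mm
δ_CD = 5170·348/(473.2·115000) = 0.03306 mm
δ = Σδ_i = 0.3861 mm.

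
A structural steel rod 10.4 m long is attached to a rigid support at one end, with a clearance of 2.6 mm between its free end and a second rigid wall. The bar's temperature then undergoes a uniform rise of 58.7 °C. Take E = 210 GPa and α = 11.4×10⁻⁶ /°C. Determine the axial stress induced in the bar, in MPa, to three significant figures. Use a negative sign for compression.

-88.0 MPa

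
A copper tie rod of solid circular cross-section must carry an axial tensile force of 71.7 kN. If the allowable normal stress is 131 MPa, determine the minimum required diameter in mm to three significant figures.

26.4 mm

Required area A ≥ P/σ_allow = 71700/131 = 547.3 mm².
For a solid circular section, d ≥ √(4A/π) = 26.4 mm.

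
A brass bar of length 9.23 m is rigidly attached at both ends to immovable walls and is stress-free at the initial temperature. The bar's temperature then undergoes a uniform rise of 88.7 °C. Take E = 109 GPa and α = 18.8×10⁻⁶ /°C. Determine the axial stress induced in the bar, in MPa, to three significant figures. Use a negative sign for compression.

-182 MPa

Free thermal expansion αLΔT = 18.8e-6 · 9230 · 88.7 = 15.39 mm.
The walls impose strain ε = −(15.39)/9230 = -1.6676e-03; σ = Eε = 109000 · -1.6676e-03 = -181.8 MPa.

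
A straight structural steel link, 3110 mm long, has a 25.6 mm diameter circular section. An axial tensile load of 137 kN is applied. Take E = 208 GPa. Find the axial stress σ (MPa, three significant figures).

266 MPa

A = 514.7 mm².
σ = N/A = 137000/514.7 = 266.2 MPa.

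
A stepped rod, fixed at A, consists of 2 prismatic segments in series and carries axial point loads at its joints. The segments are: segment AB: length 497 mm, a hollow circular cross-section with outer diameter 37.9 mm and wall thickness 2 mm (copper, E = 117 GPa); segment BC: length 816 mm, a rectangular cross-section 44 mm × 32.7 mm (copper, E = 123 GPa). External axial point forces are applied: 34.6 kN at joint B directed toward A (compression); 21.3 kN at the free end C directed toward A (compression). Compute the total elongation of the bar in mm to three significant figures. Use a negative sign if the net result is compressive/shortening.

Internal axial forces (sectioning from the free end, tension +): N_BC = -21.3 kN, N_AB = -55.9 kN.
A_AB = 225.6 mm².
A_BC = 1439 mm².
δ_AB = -55900·497/(225.6·117000) = -1.053 mm
δ_BC = -21300·816/(1439·123000) = -0.09821 mm
δ = Σδ_i = -1.151 mm.

-1.15 mm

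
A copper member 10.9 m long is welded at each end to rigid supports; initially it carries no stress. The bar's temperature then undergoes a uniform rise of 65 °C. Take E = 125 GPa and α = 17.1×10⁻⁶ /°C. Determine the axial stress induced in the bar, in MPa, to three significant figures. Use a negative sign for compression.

Free thermal expansion αLΔT = 17.1e-6 · 10900 · 65 = 12.12 mm.
The walls impose strain ε = −(12.12)/10900 = -1.1115e-03; σ = Eε = 125000 · -1.1115e-03 = -138.9 MPa.

-139 MPa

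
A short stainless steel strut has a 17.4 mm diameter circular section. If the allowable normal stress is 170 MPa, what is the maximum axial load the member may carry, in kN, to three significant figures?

A = 237.8 mm².
P_max = σ_allow · A = 170 · 237.8 = 40420 N = 40.42 kN.

40.4 kN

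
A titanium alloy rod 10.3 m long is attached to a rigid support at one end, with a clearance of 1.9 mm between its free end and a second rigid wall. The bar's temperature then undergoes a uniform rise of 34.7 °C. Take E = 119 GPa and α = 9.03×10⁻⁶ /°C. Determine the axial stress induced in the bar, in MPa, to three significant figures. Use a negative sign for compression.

Free thermal expansion αLΔT = 9.03e-6 · 10300 · 34.7 = 3.227 mm.
The walls engage after the gap closes; constrained expansion = 3.227 − 1.9 = 1.327 mm.
The walls impose strain ε = −(1.327)/10300 = -1.2887e-04; σ = Eε = 119000 · -1.2887e-04 = -15.34 MPa.

-15.3 MPa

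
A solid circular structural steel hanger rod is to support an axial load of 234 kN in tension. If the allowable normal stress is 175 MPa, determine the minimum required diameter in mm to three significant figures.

41.3 mm

Required area A ≥ P/σ_allow = 234000/175 = 1337 mm².
For a solid circular section, d ≥ √(4A/π) = 41.26 mm.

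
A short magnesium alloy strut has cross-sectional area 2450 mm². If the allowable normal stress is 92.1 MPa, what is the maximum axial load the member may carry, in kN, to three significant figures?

226 kN

P_max = σ_allow · A = 92.1 · 2450 = 225600 N = 225.6 kN.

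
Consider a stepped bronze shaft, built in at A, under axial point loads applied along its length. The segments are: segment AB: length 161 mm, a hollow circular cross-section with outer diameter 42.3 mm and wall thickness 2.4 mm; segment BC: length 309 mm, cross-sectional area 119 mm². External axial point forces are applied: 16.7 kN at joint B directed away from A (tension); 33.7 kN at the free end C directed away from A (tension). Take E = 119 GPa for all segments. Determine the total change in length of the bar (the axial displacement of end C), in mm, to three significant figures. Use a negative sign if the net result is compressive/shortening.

Internal axial forces (sectioning from the free end, tension +): N_BC = 33.7 kN, N_AB = 50.4 kN.
A_AB = 300.8 mm².
δ_AB = 50400·161/(300.8·119000) = 0.2267 mm
δ_BC = 33700·309/(119·119000) = 0.7354 mm
δ = Σδ_i = 0.962 mm.

0.962 mm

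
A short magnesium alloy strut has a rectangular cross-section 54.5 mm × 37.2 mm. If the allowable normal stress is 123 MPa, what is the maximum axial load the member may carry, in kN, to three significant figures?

A = 2027 mm².
P_max = σ_allow · A = 123 · 2027 = 249400 N = 249.4 kN.

249 kN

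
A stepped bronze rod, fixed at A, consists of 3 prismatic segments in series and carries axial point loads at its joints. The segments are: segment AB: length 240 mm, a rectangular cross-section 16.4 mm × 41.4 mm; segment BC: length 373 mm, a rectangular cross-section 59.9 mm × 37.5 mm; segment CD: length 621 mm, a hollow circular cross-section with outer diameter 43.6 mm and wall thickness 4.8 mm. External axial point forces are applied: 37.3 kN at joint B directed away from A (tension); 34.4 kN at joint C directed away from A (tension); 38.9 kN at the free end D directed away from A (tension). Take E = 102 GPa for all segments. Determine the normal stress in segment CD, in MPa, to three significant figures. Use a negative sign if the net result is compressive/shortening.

66.5 MPa

Internal axial forces (sectioning from the free end, tension +): N_CD = 38.9 kN, N_BC = 73.3 kN, N_AB = 110.6 kN.
A_CD = 585.1 mm².
σ_CD = N_CD/A_CD = 38900/585.1 = 66.49 MPa.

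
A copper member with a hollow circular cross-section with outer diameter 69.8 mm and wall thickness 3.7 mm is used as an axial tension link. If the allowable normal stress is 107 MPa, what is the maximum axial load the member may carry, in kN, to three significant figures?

82.2 kN

A = 768.3 mm².
P_max = σ_allow · A = 107 · 768.3 = 82210 N = 82.21 kN.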